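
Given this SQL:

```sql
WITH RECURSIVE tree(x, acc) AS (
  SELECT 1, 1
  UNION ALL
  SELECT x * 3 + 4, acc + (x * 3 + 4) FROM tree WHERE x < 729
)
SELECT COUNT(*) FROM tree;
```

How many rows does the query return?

Base: x=1, acc=1.
Iteration 1: 1 < 729 holds -> x = 1 * 3 + 4 = 7, acc = 1 + 7 = 8.
Iteration 2: 7 < 729 holds -> x = 7 * 3 + 4 = 25, acc = 8 + 25 = 33.
Iteration 3: 25 < 729 holds -> x = 25 * 3 + 4 = 79, acc = 33 + 79 = 112.
Iteration 4: 79 < 729 holds -> x = 79 * 3 + 4 = 241, acc = 112 + 241 = 353.
Iteration 5: 241 < 729 holds -> x = 241 * 3 + 4 = 727, acc = 353 + 727 = 1080.
Iteration 6: 727 < 729 holds -> x = 727 * 3 + 4 = 2185, acc = 1080 + 2185 = 3265.
Iteration 7: 2185 < 729 fails; recursion stops.
Total rows emitted: 7.

7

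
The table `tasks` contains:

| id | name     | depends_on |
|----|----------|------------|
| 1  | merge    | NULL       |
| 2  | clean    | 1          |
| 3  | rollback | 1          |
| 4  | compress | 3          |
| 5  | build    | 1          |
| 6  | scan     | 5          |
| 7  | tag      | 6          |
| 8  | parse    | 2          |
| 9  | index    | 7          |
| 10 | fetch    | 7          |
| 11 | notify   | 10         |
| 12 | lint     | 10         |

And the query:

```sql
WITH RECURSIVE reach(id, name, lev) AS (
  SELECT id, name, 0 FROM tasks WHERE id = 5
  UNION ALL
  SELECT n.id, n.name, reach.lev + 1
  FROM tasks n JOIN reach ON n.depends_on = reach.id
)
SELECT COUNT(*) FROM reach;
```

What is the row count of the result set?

Base: id=5 (build) at lev 0.
Iteration 1: rows with depends_on in {5} -> scan (id 6, lev 1).
Iteration 2: rows with depends_on in {6} -> tag (id 7, lev 2).
Iteration 3: rows with depends_on in {7} -> index (id 9, lev 3), fetch (id 10, lev 3).
Iteration 4: rows with depends_on in {9,10} -> notify (id 11, lev 4), lint (id 12, lev 4).
Iteration 5: no rows with depends_on in {11,12}; recursion stops.
Total rows emitted: 7.

7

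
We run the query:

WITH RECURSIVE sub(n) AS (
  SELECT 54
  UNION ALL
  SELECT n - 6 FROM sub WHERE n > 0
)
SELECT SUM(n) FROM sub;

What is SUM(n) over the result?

Base: n=54.
Iteration 1: 54 > 0 holds -> n = 54 - 6 = 48.
Iteration 2: 48 > 0 holds -> n = 48 - 6 = 42.
Iteration 3: 42 > 0 holds -> n = 42 - 6 = 36.
Iteration 4: 36 > 0 holds -> n = 36 - 6 = 30.
Iteration 5: 30 > 0 holds -> n = 30 - 6 = 24.
Iteration 6: 24 > 0 holds -> n = 24 - 6 = 18.
Iteration 7: 18 > 0 holds -> n = 18 - 6 = 12.
Iteration 8: 12 > 0 holds -> n = 12 - 6 = 6.
Iteration 9: 6 > 0 holds -> n = 6 - 6 = 0.
Iteration 10: 0 > 0 fails; recursion stops.
SUM(n) = 54 + 48 + 42 + 36 + 30 + 24 + 18 + 12 + 6 + 0 = 270.

270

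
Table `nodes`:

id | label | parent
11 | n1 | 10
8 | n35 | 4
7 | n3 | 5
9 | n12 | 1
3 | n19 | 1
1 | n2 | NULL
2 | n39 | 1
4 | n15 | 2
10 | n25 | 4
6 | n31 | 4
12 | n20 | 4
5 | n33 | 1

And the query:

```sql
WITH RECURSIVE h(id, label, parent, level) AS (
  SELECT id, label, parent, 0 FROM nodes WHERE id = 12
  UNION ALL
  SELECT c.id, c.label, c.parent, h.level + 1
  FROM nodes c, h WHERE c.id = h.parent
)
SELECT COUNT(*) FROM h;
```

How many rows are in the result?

4

Base: id=12 (n20), parent=4, level 0.
Iteration 1: join on id=4 -> n15 (id 4, parent=2, level 1).
Iteration 2: join on id=2 -> n39 (id 2, parent=1, level 2).
Iteration 3: join on id=1 -> n2 (id 1, parent=NULL, level 3).
Iteration 4: parent is NULL; no match; recursion stops.
Total rows emitted: 4.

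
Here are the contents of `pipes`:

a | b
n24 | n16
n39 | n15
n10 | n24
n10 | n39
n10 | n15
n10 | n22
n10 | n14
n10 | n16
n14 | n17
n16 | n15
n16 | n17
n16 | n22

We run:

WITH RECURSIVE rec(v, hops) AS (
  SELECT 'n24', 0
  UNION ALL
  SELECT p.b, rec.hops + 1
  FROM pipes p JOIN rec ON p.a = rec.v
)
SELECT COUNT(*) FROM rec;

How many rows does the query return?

5

Base: (n24, hops=0).
Iteration 1: edges from {n24} -> (n16, hops=1).
Iteration 2: edges from {n16} -> (n15, hops=2), (n17, hops=2), (n22, hops=2).
Iteration 3: no outgoing edges from {n15,n17,n22}; recursion stops.
Total rows emitted: 5.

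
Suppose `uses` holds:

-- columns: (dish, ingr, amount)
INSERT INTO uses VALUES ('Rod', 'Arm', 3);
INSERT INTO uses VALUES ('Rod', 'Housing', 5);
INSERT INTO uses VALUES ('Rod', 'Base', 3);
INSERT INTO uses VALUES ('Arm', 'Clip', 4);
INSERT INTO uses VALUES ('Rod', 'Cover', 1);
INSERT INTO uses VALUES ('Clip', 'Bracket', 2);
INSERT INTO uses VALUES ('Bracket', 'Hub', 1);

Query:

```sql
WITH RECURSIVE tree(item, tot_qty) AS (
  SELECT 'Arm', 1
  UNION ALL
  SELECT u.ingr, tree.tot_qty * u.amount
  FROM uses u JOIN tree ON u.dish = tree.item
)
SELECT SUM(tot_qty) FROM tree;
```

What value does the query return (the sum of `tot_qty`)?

Base: (Arm, tot_qty=1).
Iteration 1: components of {Arm} -> Clip = 1*4 = 4.
Iteration 2: components of {Clip} -> Bracket = 4*2 = 8.
Iteration 3: components of {Bracket} -> Hub = 8*1 = 8.
Iteration 4: no further components; recursion stops.
SUM(tot_qty) = 1 + 4 + 8 + 8 = 21.

21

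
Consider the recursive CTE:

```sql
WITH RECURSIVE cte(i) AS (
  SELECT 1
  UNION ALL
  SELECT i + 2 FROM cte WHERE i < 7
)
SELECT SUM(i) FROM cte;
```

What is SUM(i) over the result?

16

Base: i=1.
Iteration 1: 1 < 7 holds -> i = 1 + 2 = 3.
Iteration 2: 3 < 7 holds -> i = 3 + 2 = 5.
Iteration 3: 5 < 7 holds -> i = 5 + 2 = 7.
Iteration 4: 7 < 7 fails; recursion stops.
SUM(i) = 1 + 3 + 5 + 7 = 16.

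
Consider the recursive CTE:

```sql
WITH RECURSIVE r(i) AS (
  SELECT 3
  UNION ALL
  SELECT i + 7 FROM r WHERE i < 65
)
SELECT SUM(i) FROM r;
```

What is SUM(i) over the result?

345

Base: i=3.
Iteration 1: 3 < 65 holds -> i = 3 + 7 = 10.
Iteration 2: 10 < 65 holds -> i = 10 + 7 = 17.
Iteration 3: 17 < 65 holds -> i = 17 + 7 = 24.
Iteration 4: 24 < 65 holds -> i = 24 + 7 = 31.
Iteration 5: 31 < 65 holds -> i = 31 + 7 = 38.
Iteration 6: 38 < 65 holds -> i = 38 + 7 = 45.
Iteration 7: 45 < 65 holds -> i = 45 + 7 = 52.
Iteration 8: 52 < 65 holds -> i = 52 + 7 = 59.
Iteration 9: 59 < 65 holds -> i = 59 + 7 = 66.
Iteration 10: 66 < 65 fails; recursion stops.
SUM(i) = 3 + 10 + 17 + 24 + 31 + 38 + 45 + 52 + 59 + 66 = 345.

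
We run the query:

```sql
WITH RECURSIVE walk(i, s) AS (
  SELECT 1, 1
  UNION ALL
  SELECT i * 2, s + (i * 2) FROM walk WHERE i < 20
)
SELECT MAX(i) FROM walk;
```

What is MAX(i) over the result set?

Base: i=1, s=1.
Iteration 1: 1 < 20 holds -> i = 1 * 2 = 2, s = 1 + 2 = 3.
Iteration 2: 2 < 20 holds -> i = 2 * 2 = 4, s = 3 + 4 = 7.
Iteration 3: 4 < 20 holds -> i = 4 * 2 = 8, s = 7 + 8 = 15.
Iteration 4: 8 < 20 holds -> i = 8 * 2 = 16, s = 15 + 16 = 31.
Iteration 5: 16 < 20 holds -> i = 16 * 2 = 32, s = 31 + 32 = 63.
Iteration 6: 32 < 20 fails; recursion stops.
i values: 1, 2, 4, 8, 16, 32; the maximum is 32.

32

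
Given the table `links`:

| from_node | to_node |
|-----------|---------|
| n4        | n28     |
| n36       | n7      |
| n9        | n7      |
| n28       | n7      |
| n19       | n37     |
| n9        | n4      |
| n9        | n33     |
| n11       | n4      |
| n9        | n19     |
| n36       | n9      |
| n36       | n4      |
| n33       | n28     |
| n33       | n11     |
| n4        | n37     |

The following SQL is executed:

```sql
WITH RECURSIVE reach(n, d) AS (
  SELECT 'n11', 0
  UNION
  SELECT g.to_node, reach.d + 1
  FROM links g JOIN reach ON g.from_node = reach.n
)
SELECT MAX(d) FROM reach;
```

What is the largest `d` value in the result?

3

Base: (n11, d=0).
Iteration 1: edges from {n11} -> (n4, d=1).
Iteration 2: edges from {n4} -> (n28, d=2), (n37, d=2).
Iteration 3: edges from {n28,n37} -> (n7, d=3).
Iteration 4: no outgoing edges from {n7}; recursion stops.
d values: 0, 1, 2, 2, 3; the maximum is 3.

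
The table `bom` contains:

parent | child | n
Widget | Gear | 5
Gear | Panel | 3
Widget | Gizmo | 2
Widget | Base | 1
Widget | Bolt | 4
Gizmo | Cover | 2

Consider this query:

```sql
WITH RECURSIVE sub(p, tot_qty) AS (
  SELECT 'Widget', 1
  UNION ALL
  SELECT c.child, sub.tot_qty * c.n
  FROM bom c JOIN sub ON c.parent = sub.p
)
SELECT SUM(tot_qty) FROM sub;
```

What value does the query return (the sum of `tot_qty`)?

32

Base: (Widget, tot_qty=1).
Iteration 1: components of {Widget} -> Base = 1*1 = 1, Bolt = 1*4 = 4, Gear = 1*5 = 5, Gizmo = 1*2 = 2.
Iteration 2: components of {Base,Bolt,Gear,Gizmo} -> Cover = 2*2 = 4, Panel = 5*3 = 15.
Iteration 3: no further components; recursion stops.
SUM(tot_qty) = 1 + 5 + 2 + 1 + 4 + 15 + 4 = 32.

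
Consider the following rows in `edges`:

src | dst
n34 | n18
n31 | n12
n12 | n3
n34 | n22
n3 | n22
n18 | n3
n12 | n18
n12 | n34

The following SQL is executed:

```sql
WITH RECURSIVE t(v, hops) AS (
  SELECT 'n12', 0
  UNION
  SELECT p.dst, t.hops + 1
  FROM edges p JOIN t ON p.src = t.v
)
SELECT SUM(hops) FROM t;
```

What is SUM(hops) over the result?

Base: (n12, hops=0).
Iteration 1: edges from {n12} -> (n18, hops=1), (n3, hops=1), (n34, hops=1).
Iteration 2: edges from {n18,n3,n34} -> (n18, hops=2), (n22, hops=2), (n3, hops=2). [UNION drops 1 duplicate row(s)]
Iteration 3: edges from {n18,n22,n3} -> (n22, hops=3), (n3, hops=3).
Iteration 4: edges from {n22,n3} -> (n22, hops=4).
Iteration 5: no outgoing edges from {n22}; recursion stops.
SUM(hops) = 0 + 1 + 1 + 1 + 2 + 2 + 2 + 3 + 3 + 4 = 19.

19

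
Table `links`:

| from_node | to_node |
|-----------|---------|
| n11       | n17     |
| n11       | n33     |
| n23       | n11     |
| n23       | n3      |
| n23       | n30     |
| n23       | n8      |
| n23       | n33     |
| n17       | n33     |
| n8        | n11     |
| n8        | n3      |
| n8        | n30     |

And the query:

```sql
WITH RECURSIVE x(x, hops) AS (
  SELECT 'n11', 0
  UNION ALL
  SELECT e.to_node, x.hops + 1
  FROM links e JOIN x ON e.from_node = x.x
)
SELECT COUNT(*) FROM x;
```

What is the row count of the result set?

4

Base: (n11, hops=0).
Iteration 1: edges from {n11} -> (n17, hops=1), (n33, hops=1).
Iteration 2: edges from {n17,n33} -> (n33, hops=2).
Iteration 3: no outgoing edges from {n33}; recursion stops.
Total rows emitted: 4.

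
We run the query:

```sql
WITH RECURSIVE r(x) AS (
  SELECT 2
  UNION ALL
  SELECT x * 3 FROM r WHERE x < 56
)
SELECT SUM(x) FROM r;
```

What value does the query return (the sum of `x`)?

242

Base: x=2.
Iteration 1: 2 < 56 holds -> x = 2 * 3 = 6.
Iteration 2: 6 < 56 holds -> x = 6 * 3 = 18.
Iteration 3: 18 < 56 holds -> x = 18 * 3 = 54.
Iteration 4: 54 < 56 holds -> x = 54 * 3 = 162.
Iteration 5: 162 < 56 fails; recursion stops.
SUM(x) = 2 + 6 + 18 + 54 + 162 = 242.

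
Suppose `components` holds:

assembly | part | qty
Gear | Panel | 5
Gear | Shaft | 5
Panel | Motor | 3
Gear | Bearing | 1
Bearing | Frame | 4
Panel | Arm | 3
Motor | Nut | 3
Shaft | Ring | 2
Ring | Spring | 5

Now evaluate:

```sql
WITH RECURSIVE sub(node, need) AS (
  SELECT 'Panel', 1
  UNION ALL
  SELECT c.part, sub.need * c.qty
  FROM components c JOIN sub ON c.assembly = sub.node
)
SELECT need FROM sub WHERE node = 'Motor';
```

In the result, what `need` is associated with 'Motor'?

3

Base: (Panel, need=1).
Iteration 1: components of {Panel} -> Arm = 1*3 = 3, Motor = 1*3 = 3.
Iteration 2: components of {Arm,Motor} -> Nut = 3*3 = 9.
Iteration 3: no further components; recursion stops.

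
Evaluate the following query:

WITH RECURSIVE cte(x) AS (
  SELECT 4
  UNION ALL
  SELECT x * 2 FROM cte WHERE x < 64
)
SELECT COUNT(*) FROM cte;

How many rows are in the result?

Base: x=4.
Iteration 1: 4 < 64 holds -> x = 4 * 2 = 8.
Iteration 2: 8 < 64 holds -> x = 8 * 2 = 16.
Iteration 3: 16 < 64 holds -> x = 16 * 2 = 32.
Iteration 4: 32 < 64 holds -> x = 32 * 2 = 64.
Iteration 5: 64 < 64 fails; recursion stops.
Total rows emitted: 5.

5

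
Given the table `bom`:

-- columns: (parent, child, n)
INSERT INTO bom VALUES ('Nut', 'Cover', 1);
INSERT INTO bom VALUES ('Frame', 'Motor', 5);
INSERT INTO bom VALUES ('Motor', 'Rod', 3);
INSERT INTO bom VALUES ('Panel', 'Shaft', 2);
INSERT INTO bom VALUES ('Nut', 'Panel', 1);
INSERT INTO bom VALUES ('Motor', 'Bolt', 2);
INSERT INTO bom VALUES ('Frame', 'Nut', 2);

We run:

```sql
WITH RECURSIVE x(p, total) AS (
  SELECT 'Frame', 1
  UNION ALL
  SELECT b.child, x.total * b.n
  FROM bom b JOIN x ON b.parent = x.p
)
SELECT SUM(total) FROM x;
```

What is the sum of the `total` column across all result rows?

41

Base: (Frame, total=1).
Iteration 1: components of {Frame} -> Motor = 1*5 = 5, Nut = 1*2 = 2.
Iteration 2: components of {Motor,Nut} -> Bolt = 5*2 = 10, Cover = 2*1 = 2, Panel = 2*1 = 2, Rod = 5*3 = 15.
Iteration 3: components of {Bolt,Cover,Panel,Rod} -> Shaft = 2*2 = 4.
Iteration 4: no further components; recursion stops.
SUM(total) = 1 + 5 + 2 + 15 + 10 + 2 + 2 + 4 = 41.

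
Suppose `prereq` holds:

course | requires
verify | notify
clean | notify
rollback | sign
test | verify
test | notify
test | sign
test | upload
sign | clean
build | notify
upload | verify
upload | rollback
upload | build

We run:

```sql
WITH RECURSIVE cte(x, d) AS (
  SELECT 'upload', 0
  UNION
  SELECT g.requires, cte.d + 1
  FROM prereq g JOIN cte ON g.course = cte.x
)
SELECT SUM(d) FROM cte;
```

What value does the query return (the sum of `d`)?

14

Base: (upload, d=0).
Iteration 1: edges from {upload} -> (build, d=1), (rollback, d=1), (verify, d=1).
Iteration 2: edges from {build,rollback,verify} -> (notify, d=2), (sign, d=2). [UNION drops 1 duplicate row(s)]
Iteration 3: edges from {notify,sign} -> (clean, d=3).
Iteration 4: edges from {clean} -> (notify, d=4).
Iteration 5: no outgoing edges from {notify}; recursion stops.
SUM(d) = 0 + 1 + 1 + 1 + 2 + 2 + 3 + 4 = 14.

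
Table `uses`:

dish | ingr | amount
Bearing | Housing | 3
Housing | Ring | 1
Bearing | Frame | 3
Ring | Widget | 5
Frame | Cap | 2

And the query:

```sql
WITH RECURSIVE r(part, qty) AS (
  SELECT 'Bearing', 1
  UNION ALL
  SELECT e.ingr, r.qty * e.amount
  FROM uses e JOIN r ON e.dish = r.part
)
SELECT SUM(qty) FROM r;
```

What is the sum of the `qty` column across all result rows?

31

Base: (Bearing, qty=1).
Iteration 1: components of {Bearing} -> Frame = 1*3 = 3, Housing = 1*3 = 3.
Iteration 2: components of {Frame,Housing} -> Cap = 3*2 = 6, Ring = 3*1 = 3.
Iteration 3: components of {Cap,Ring} -> Widget = 3*5 = 15.
Iteration 4: no further components; recursion stops.
SUM(qty) = 1 + 3 + 3 + 3 + 6 + 15 = 31.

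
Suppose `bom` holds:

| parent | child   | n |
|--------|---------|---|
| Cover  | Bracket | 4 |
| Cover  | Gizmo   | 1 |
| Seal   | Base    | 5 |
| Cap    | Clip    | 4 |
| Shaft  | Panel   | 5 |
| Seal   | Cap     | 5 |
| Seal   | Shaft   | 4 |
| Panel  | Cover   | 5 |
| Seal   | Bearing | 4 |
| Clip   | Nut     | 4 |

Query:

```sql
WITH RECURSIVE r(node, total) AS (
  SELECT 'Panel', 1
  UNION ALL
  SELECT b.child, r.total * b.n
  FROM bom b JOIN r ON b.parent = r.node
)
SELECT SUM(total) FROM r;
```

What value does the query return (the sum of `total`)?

31

Base: (Panel, total=1).
Iteration 1: components of {Panel} -> Cover = 1*5 = 5.
Iteration 2: components of {Cover} -> Bracket = 5*4 = 20, Gizmo = 5*1 = 5.
Iteration 3: no further components; recursion stops.
SUM(total) = 1 + 5 + 20 + 5 = 31.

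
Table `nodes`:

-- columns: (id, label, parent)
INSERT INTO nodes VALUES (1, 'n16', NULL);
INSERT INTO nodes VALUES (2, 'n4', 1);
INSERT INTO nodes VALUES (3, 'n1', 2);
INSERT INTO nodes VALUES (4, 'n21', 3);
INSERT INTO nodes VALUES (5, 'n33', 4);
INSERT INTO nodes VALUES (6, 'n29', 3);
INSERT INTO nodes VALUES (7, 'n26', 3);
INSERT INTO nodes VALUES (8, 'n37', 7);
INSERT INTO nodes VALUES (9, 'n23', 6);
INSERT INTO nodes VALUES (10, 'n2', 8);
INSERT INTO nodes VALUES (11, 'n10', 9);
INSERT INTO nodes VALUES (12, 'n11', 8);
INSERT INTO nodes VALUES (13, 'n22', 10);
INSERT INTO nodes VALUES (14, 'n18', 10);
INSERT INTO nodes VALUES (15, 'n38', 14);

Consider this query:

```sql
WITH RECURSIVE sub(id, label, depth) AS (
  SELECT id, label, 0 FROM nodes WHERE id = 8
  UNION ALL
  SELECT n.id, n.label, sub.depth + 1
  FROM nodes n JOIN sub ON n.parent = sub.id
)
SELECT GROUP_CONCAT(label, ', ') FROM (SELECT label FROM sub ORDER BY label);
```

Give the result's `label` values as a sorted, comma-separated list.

n11, n18, n2, n22, n37, n38

Base: id=8 (n37) at depth 0.
Iteration 1: rows with parent in {8} -> n2 (id 10, depth 1), n11 (id 12, depth 1).
Iteration 2: rows with parent in {10,12} -> n22 (id 13, depth 2), n18 (id 14, depth 2).
Iteration 3: rows with parent in {13,14} -> n38 (id 15, depth 3).
Iteration 4: no rows with parent in {15}; recursion stops.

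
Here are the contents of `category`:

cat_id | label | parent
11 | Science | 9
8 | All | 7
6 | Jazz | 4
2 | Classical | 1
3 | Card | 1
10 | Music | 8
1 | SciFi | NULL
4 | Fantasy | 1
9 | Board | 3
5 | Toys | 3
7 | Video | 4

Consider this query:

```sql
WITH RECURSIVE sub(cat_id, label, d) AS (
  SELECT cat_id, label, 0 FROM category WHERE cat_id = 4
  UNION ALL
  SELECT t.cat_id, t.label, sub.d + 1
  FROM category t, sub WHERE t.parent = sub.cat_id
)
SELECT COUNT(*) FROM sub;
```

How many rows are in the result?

5

Base: cat_id=4 (Fantasy) at d 0.
Iteration 1: rows with parent in {4} -> Jazz (id 6, d 1), Video (id 7, d 1).
Iteration 2: rows with parent in {6,7} -> All (id 8, d 2).
Iteration 3: rows with parent in {8} -> Music (id 10, d 3).
Iteration 4: no rows with parent in {10}; recursion stops.
Total rows emitted: 5.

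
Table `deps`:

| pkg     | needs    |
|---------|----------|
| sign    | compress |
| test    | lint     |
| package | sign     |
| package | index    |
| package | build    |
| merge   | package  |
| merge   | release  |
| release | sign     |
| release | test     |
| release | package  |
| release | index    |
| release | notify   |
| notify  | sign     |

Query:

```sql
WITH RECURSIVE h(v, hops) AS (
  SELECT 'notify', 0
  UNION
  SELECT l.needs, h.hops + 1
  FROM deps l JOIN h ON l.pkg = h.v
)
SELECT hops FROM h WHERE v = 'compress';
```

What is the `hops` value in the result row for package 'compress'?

Base: (notify, hops=0).
Iteration 1: edges from {notify} -> (sign, hops=1).
Iteration 2: edges from {sign} -> (compress, hops=2).
Iteration 3: no outgoing edges from {compress}; recursion stops.

2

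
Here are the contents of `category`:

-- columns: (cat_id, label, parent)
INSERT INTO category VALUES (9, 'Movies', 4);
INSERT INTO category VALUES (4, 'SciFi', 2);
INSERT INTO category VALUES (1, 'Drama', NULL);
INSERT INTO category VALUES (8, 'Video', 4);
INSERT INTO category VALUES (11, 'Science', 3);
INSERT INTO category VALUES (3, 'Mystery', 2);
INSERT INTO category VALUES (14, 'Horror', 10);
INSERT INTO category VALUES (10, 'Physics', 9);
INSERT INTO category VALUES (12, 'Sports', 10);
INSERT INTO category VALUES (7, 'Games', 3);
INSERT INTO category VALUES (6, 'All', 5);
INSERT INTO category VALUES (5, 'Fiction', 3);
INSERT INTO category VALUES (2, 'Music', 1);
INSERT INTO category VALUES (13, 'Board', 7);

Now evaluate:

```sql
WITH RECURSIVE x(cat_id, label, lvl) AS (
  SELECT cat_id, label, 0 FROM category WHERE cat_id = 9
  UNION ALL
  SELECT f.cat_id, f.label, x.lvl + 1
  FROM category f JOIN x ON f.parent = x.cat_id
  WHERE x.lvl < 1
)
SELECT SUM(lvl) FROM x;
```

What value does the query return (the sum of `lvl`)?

Base: cat_id=9 (Movies) at lvl 0.
Iteration 1: rows with parent in {9} -> Physics (id 10, lvl 1).
Iteration 2: lvl < 1 fails for all current rows; recursion stops.
SUM(lvl) = 0 + 1 = 1.

1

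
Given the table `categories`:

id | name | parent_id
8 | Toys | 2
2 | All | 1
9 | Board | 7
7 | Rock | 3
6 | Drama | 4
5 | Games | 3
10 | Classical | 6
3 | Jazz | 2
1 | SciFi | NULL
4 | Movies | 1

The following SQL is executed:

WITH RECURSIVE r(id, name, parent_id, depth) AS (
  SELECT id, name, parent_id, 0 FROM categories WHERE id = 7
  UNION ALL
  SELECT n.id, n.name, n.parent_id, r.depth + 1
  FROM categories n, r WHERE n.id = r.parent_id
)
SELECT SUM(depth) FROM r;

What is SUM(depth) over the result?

Base: id=7 (Rock), parent_id=3, depth 0.
Iteration 1: join on id=3 -> Jazz (id 3, parent_id=2, depth 1).
Iteration 2: join on id=2 -> All (id 2, parent_id=1, depth 2).
Iteration 3: join on id=1 -> SciFi (id 1, parent_id=NULL, depth 3).
Iteration 4: parent_id is NULL; no match; recursion stops.
SUM(depth) = 0 + 1 + 2 + 3 = 6.

6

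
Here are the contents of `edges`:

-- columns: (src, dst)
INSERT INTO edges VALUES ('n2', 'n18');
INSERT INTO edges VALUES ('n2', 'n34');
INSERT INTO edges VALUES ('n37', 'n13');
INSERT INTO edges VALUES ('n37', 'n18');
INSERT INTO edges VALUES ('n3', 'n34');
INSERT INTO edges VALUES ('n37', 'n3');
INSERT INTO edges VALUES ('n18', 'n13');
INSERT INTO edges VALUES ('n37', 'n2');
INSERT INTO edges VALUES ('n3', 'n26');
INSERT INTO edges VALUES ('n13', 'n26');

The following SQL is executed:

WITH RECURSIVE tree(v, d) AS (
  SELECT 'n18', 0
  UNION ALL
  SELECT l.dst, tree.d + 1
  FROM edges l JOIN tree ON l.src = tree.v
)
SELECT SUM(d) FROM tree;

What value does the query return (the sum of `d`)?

Base: (n18, d=0).
Iteration 1: edges from {n18} -> (n13, d=1).
Iteration 2: edges from {n13} -> (n26, d=2).
Iteration 3: no outgoing edges from {n26}; recursion stops.
SUM(d) = 0 + 1 + 2 = 3.

3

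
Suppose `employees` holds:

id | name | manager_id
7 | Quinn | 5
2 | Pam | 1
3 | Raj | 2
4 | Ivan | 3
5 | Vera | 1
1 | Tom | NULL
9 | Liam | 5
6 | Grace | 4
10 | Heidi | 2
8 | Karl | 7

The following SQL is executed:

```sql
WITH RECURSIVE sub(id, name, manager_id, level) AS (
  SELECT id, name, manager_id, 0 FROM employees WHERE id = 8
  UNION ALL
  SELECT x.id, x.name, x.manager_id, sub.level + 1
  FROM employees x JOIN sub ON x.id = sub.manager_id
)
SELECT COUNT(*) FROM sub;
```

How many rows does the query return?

Base: id=8 (Karl), manager_id=7, level 0.
Iteration 1: join on id=7 -> Quinn (id 7, manager_id=5, level 1).
Iteration 2: join on id=5 -> Vera (id 5, manager_id=1, level 2).
Iteration 3: join on id=1 -> Tom (id 1, manager_id=NULL, level 3).
Iteration 4: manager_id is NULL; no match; recursion stops.
Total rows emitted: 4.

4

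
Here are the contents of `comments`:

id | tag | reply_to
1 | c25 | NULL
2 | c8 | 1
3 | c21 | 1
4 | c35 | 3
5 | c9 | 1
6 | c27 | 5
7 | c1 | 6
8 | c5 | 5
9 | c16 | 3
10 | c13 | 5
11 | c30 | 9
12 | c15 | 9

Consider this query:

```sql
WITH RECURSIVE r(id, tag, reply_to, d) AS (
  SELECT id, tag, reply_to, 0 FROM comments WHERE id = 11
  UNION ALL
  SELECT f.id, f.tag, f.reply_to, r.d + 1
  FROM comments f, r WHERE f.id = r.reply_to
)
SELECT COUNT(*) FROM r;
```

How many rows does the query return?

Base: id=11 (c30), reply_to=9, d 0.
Iteration 1: join on id=9 -> c16 (id 9, reply_to=3, d 1).
Iteration 2: join on id=3 -> c21 (id 3, reply_to=1, d 2).
Iteration 3: join on id=1 -> c25 (id 1, reply_to=NULL, d 3).
Iteration 4: reply_to is NULL; no match; recursion stops.
Total rows emitted: 4.

4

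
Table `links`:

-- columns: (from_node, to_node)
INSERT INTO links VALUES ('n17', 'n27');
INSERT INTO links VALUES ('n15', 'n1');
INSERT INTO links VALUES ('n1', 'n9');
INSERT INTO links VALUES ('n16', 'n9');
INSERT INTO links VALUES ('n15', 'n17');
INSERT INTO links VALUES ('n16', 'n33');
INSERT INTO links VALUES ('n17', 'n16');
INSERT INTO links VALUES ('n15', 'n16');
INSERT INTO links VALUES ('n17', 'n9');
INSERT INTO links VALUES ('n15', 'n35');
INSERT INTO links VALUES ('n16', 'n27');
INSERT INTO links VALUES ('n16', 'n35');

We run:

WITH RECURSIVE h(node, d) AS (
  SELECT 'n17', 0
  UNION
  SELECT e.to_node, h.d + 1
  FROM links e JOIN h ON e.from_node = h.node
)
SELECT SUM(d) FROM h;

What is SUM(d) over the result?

11

Base: (n17, d=0).
Iteration 1: edges from {n17} -> (n16, d=1), (n27, d=1), (n9, d=1).
Iteration 2: edges from {n16,n27,n9} -> (n27, d=2), (n33, d=2), (n35, d=2), (n9, d=2).
Iteration 3: no outgoing edges from {n27,n33,n35,n9}; recursion stops.
SUM(d) = 0 + 1 + 1 + 1 + 2 + 2 + 2 + 2 = 11.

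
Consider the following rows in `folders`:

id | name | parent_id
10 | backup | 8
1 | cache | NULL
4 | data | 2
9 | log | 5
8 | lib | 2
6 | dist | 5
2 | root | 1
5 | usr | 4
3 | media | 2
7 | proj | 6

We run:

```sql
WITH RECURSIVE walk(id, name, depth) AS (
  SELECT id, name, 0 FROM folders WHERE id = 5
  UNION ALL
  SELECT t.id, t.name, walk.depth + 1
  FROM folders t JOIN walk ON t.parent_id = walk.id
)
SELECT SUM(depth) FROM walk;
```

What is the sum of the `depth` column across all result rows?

Base: id=5 (usr) at depth 0.
Iteration 1: rows with parent_id in {5} -> dist (id 6, depth 1), log (id 9, depth 1).
Iteration 2: rows with parent_id in {6,9} -> proj (id 7, depth 2).
Iteration 3: no rows with parent_id in {7}; recursion stops.
SUM(depth) = 0 + 1 + 1 + 2 = 4.

4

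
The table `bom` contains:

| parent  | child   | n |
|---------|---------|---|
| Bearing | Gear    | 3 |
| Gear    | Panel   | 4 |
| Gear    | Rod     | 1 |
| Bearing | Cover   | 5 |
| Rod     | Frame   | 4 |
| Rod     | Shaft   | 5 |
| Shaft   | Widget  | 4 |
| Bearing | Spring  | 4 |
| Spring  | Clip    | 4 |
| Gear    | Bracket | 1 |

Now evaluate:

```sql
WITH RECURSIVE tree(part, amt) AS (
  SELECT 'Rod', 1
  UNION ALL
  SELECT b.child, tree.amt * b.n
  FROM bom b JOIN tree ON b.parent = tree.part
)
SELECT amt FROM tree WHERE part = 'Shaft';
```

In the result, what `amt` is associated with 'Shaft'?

5

Base: (Rod, amt=1).
Iteration 1: components of {Rod} -> Frame = 1*4 = 4, Shaft = 1*5 = 5.
Iteration 2: components of {Frame,Shaft} -> Widget = 5*4 = 20.
Iteration 3: no further components; recursion stops.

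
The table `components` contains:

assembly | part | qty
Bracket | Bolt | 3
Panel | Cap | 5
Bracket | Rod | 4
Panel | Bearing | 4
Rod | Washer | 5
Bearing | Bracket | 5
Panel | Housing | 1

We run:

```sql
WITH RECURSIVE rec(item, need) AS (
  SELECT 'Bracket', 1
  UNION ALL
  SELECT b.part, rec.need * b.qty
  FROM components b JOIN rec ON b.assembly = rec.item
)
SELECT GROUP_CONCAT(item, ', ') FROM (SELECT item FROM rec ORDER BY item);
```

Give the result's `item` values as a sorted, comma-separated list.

Bolt, Bracket, Rod, Washer

Base: (Bracket, need=1).
Iteration 1: components of {Bracket} -> Bolt = 1*3 = 3, Rod = 1*4 = 4.
Iteration 2: components of {Bolt,Rod} -> Washer = 4*5 = 20.
Iteration 3: no further components; recursion stops.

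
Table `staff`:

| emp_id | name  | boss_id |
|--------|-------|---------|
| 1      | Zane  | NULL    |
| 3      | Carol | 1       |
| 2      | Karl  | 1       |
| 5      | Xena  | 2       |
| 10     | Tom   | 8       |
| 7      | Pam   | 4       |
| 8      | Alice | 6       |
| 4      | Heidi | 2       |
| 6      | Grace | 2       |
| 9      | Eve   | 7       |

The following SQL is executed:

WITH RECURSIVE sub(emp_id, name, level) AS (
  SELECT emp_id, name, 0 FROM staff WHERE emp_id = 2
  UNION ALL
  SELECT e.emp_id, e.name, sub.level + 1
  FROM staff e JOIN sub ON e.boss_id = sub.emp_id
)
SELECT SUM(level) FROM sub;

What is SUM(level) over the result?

Base: emp_id=2 (Karl) at level 0.
Iteration 1: rows with boss_id in {2} -> Heidi (id 4, level 1), Xena (id 5, level 1), Grace (id 6, level 1).
Iteration 2: rows with boss_id in {4,5,6} -> Pam (id 7, level 2), Alice (id 8, level 2).
Iteration 3: rows with boss_id in {7,8} -> Eve (id 9, level 3), Tom (id 10, level 3).
Iteration 4: no rows with boss_id in {9,10}; recursion stops.
SUM(level) = 0 + 1 + 1 + 1 + 2 + 2 + 3 + 3 = 13.

13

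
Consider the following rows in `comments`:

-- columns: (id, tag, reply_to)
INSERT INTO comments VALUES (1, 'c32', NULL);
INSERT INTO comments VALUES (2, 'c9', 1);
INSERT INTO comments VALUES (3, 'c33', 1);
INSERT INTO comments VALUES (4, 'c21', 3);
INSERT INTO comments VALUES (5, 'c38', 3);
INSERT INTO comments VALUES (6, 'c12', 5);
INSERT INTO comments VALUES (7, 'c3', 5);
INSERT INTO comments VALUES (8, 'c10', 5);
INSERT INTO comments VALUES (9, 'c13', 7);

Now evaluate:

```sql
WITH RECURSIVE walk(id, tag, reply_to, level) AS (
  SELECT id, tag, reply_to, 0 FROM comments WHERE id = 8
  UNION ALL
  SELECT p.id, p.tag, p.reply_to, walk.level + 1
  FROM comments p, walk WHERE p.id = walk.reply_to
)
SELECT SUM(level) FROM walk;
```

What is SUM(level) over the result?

6

Base: id=8 (c10), reply_to=5, level 0.
Iteration 1: join on id=5 -> c38 (id 5, reply_to=3, level 1).
Iteration 2: join on id=3 -> c33 (id 3, reply_to=1, level 2).
Iteration 3: join on id=1 -> c32 (id 1, reply_to=NULL, level 3).
Iteration 4: reply_to is NULL; no match; recursion stops.
SUM(level) = 0 + 1 + 2 + 3 = 6.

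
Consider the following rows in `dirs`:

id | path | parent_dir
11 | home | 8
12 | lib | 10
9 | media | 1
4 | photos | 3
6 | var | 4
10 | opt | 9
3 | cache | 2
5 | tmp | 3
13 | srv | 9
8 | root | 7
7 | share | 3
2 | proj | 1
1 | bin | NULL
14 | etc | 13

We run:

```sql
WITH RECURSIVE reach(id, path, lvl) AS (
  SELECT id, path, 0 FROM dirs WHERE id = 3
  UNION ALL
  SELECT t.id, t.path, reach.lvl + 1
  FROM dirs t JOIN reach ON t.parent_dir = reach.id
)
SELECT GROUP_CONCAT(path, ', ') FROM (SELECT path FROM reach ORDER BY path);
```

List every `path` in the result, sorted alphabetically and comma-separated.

cache, home, photos, root, share, tmp, var

Base: id=3 (cache) at lvl 0.
Iteration 1: rows with parent_dir in {3} -> photos (id 4, lvl 1), tmp (id 5, lvl 1), share (id 7, lvl 1).
Iteration 2: rows with parent_dir in {4,5,7} -> var (id 6, lvl 2), root (id 8, lvl 2).
Iteration 3: rows with parent_dir in {6,8} -> home (id 11, lvl 3).
Iteration 4: no rows with parent_dir in {11}; recursion stops.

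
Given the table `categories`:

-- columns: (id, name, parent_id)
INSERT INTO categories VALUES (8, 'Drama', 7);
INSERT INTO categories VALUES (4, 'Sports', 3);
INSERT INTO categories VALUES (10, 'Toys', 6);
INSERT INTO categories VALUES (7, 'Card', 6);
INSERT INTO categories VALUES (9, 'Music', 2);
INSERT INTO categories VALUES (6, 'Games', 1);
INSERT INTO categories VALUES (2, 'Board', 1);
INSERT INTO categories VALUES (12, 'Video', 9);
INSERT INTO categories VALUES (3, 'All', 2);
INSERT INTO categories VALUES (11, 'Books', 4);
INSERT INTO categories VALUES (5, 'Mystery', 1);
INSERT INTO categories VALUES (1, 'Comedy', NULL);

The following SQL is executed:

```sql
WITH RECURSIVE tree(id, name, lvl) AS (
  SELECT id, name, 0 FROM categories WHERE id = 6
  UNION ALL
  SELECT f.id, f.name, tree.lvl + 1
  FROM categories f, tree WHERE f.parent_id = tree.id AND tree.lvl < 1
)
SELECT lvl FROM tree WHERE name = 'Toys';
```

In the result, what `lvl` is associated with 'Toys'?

1

Base: id=6 (Games) at lvl 0.
Iteration 1: rows with parent_id in {6} -> Card (id 7, lvl 1), Toys (id 10, lvl 1).
Iteration 2: lvl < 1 fails for all current rows; recursion stops.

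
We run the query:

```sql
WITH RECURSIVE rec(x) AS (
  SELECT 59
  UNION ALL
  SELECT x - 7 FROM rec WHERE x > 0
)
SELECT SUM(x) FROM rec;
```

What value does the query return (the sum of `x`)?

275

Base: x=59.
Iteration 1: 59 > 0 holds -> x = 59 - 7 = 52.
Iteration 2: 52 > 0 holds -> x = 52 - 7 = 45.
Iteration 3: 45 > 0 holds -> x = 45 - 7 = 38.
Iteration 4: 38 > 0 holds -> x = 38 - 7 = 31.
Iteration 5: 31 > 0 holds -> x = 31 - 7 = 24.
Iteration 6: 24 > 0 holds -> x = 24 - 7 = 17.
Iteration 7: 17 > 0 holds -> x = 17 - 7 = 10.
Iteration 8: 10 > 0 holds -> x = 10 - 7 = 3.
Iteration 9: 3 > 0 holds -> x = 3 - 7 = -4.
Iteration 10: -4 > 0 fails; recursion stops.
SUM(x) = 59 + 52 + 45 + 38 + 31 + 24 + 17 + 10 + 3 + -4 = 275.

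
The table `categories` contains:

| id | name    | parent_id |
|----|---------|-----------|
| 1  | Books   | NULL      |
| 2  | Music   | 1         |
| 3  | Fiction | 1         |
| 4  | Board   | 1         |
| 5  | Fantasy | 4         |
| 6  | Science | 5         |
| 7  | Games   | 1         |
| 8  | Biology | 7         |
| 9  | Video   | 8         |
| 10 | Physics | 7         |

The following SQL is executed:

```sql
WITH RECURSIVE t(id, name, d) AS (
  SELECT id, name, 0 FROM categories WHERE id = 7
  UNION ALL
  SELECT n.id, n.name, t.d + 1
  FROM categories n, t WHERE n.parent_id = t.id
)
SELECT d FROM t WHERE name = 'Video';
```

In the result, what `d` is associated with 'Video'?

Base: id=7 (Games) at d 0.
Iteration 1: rows with parent_id in {7} -> Biology (id 8, d 1), Physics (id 10, d 1).
Iteration 2: rows with parent_id in {8,10} -> Video (id 9, d 2).
Iteration 3: no rows with parent_id in {9}; recursion stops.

2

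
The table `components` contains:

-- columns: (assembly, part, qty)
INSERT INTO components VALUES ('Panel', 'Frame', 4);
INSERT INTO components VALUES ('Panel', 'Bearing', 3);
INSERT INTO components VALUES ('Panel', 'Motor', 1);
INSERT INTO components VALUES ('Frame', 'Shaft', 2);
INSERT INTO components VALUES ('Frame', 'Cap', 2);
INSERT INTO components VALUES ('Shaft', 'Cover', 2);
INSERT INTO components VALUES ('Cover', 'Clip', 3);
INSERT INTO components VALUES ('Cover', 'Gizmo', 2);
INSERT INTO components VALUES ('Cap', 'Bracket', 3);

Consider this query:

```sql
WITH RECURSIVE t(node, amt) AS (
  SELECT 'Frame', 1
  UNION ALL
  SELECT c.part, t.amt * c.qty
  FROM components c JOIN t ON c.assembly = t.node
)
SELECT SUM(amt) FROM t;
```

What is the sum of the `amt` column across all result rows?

Base: (Frame, amt=1).
Iteration 1: components of {Frame} -> Cap = 1*2 = 2, Shaft = 1*2 = 2.
Iteration 2: components of {Cap,Shaft} -> Bracket = 2*3 = 6, Cover = 2*2 = 4.
Iteration 3: components of {Bracket,Cover} -> Clip = 4*3 = 12, Gizmo = 4*2 = 8.
Iteration 4: no further components; recursion stops.
SUM(amt) = 1 + 2 + 2 + 4 + 6 + 12 + 8 = 35.

35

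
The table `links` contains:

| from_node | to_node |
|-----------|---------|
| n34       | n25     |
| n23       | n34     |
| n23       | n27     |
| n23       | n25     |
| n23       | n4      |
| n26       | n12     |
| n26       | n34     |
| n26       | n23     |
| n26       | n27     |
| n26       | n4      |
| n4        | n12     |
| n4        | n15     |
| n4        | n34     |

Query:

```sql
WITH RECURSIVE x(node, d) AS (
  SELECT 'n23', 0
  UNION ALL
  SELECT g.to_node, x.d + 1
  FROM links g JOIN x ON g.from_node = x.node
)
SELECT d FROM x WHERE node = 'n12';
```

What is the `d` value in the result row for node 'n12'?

2

Base: (n23, d=0).
Iteration 1: edges from {n23} -> (n25, d=1), (n27, d=1), (n34, d=1), (n4, d=1).
Iteration 2: edges from {n25,n27,n34,n4} -> (n12, d=2), (n15, d=2), (n25, d=2), (n34, d=2).
Iteration 3: edges from {n12,n15,n25,n34} -> (n25, d=3).
Iteration 4: no outgoing edges from {n25}; recursion stops.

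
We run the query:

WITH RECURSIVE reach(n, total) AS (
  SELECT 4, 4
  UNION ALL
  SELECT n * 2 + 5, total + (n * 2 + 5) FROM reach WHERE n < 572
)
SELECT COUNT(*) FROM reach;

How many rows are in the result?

Base: n=4, total=4.
Iteration 1: 4 < 572 holds -> n = 4 * 2 + 5 = 13, total = 4 + 13 = 17.
Iteration 2: 13 < 572 holds -> n = 13 * 2 + 5 = 31, total = 17 + 31 = 48.
Iteration 3: 31 < 572 holds -> n = 31 * 2 + 5 = 67, total = 48 + 67 = 115.
Iteration 4: 67 < 572 holds -> n = 67 * 2 + 5 = 139, total = 115 + 139 = 254.
Iteration 5: 139 < 572 holds -> n = 139 * 2 + 5 = 283, total = 254 + 283 = 537.
Iteration 6: 283 < 572 holds -> n = 283 * 2 + 5 = 571, total = 537 + 571 = 1108.
Iteration 7: 571 < 572 holds -> n = 571 * 2 + 5 = 1147, total = 1108 + 1147 = 2255.
Iteration 8: 1147 < 572 fails; recursion stops.
Total rows emitted: 8.

8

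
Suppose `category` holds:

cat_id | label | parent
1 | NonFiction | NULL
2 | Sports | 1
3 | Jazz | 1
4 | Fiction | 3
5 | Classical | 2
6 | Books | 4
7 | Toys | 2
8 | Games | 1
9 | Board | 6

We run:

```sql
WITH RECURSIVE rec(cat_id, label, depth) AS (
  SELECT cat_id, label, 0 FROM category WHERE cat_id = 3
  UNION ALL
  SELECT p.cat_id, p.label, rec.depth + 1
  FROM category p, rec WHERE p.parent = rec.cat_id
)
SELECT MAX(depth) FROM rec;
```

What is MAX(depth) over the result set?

Base: cat_id=3 (Jazz) at depth 0.
Iteration 1: rows with parent in {3} -> Fiction (id 4, depth 1).
Iteration 2: rows with parent in {4} -> Books (id 6, depth 2).
Iteration 3: rows with parent in {6} -> Board (id 9, depth 3).
Iteration 4: no rows with parent in {9}; recursion stops.
depth values: 0, 1, 2, 3; the maximum is 3.

3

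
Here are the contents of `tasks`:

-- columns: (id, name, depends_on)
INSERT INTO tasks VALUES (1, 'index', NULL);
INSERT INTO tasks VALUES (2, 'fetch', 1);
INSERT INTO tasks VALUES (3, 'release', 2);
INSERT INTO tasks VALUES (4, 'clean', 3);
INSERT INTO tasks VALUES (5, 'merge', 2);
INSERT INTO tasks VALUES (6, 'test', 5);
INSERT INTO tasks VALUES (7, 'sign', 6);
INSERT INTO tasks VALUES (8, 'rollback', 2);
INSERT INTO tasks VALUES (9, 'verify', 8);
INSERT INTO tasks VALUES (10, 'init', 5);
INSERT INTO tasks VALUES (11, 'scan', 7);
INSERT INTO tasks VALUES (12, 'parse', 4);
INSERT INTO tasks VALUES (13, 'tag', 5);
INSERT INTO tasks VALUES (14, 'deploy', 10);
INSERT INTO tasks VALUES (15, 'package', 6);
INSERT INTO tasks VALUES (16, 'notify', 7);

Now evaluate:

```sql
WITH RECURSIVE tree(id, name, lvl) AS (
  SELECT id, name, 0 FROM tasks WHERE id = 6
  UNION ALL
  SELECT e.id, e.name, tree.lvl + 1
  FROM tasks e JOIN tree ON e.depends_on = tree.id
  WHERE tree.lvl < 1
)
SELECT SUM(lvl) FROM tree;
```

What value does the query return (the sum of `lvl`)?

2

Base: id=6 (test) at lvl 0.
Iteration 1: rows with depends_on in {6} -> sign (id 7, lvl 1), package (id 15, lvl 1).
Iteration 2: lvl < 1 fails for all current rows; recursion stops.
SUM(lvl) = 0 + 1 + 1 = 2.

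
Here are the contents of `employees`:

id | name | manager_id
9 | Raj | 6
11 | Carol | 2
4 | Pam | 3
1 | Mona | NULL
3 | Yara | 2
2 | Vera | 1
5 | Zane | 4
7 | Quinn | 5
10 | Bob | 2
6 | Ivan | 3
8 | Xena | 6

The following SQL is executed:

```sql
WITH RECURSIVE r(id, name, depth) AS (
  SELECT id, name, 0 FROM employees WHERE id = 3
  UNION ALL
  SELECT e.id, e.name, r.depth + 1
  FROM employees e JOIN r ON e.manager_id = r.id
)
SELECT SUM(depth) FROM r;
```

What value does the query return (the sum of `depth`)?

11

Base: id=3 (Yara) at depth 0.
Iteration 1: rows with manager_id in {3} -> Pam (id 4, depth 1), Ivan (id 6, depth 1).
Iteration 2: rows with manager_id in {4,6} -> Zane (id 5, depth 2), Xena (id 8, depth 2), Raj (id 9, depth 2).
Iteration 3: rows with manager_id in {5,8,9} -> Quinn (id 7, depth 3).
Iteration 4: no rows with manager_id in {7}; recursion stops.
SUM(depth) = 0 + 1 + 1 + 2 + 2 + 2 + 3 = 11.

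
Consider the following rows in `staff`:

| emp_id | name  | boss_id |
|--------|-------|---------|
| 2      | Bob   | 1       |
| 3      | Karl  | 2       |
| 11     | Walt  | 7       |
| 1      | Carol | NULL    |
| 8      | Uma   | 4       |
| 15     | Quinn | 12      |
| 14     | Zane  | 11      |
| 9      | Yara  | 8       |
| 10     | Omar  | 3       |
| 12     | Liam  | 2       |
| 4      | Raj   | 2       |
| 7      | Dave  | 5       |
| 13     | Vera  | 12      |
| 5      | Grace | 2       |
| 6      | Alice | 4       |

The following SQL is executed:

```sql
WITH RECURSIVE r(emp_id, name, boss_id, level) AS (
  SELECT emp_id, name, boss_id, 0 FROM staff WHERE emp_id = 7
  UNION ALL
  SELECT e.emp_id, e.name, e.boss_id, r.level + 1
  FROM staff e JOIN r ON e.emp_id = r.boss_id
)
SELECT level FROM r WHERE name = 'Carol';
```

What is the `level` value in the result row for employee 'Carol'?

Base: emp_id=7 (Dave), boss_id=5, level 0.
Iteration 1: join on emp_id=5 -> Grace (id 5, boss_id=2, level 1).
Iteration 2: join on emp_id=2 -> Bob (id 2, boss_id=1, level 2).
Iteration 3: join on emp_id=1 -> Carol (id 1, boss_id=NULL, level 3).
Iteration 4: boss_id is NULL; no match; recursion stops.

3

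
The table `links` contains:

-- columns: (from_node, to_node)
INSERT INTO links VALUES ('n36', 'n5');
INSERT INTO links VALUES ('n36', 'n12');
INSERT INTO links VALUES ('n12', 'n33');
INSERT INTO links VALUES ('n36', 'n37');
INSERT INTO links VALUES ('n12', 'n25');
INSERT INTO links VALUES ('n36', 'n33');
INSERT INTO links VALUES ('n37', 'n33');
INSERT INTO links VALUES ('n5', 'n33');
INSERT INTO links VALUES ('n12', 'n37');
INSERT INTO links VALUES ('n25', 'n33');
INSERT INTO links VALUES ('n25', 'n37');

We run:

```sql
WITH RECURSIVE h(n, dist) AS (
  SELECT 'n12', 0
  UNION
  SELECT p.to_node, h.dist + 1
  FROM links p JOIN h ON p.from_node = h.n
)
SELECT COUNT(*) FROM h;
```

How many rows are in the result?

Base: (n12, dist=0).
Iteration 1: edges from {n12} -> (n25, dist=1), (n33, dist=1), (n37, dist=1).
Iteration 2: edges from {n25,n33,n37} -> (n33, dist=2), (n37, dist=2). [UNION drops 1 duplicate row(s)]
Iteration 3: edges from {n33,n37} -> (n33, dist=3).
Iteration 4: no outgoing edges from {n33}; recursion stops.
Total rows emitted: 7.

7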